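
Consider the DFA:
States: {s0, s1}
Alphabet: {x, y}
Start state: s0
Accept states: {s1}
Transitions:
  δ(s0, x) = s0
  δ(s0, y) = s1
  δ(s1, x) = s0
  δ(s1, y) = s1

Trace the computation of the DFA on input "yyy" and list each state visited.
read 'y': s0 → s1
  read 'y': s1 → s1
  read 'y': s1 → s1
s0 -> s1 -> s1 -> s1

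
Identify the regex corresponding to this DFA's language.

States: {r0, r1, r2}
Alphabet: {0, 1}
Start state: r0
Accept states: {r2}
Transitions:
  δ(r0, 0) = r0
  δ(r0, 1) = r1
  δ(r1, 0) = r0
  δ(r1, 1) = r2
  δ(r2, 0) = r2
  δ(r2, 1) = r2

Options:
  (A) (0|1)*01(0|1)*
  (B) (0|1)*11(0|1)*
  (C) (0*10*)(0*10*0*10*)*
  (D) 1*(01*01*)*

Check each option against the DFA on short strings; one disagreement eliminates an option:
  (A) (0|1)*01(0|1)*: on '01' the DFA goes r0 → r0 → r1 and rejects (r1 ∉ Accept), but the regex matches it → eliminate
  (B) (0|1)*11(0|1)*: agrees with the DFA on every string of length ≤ 6
  (C) (0*10*)(0*10*0*10*)*: on '1' the DFA goes r0 → r1 and rejects (r1 ∉ Accept), but the regex matches it → eliminate
  (D) 1*(01*01*)*: on ε the DFA stays in r0 and rejects (r0 ∉ Accept), but the regex matches it → eliminate
Only (B) is consistent with the DFA.
(B) (0|1)*11(0|1)*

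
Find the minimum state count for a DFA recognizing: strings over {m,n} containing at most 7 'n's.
By Myhill–Nerode, count the distinguishable equivalence classes: 9 classes — having seen 0, 1, …, 7, or >7 copies of 'n'; counts 0 through 7 are accepting and >7 is dead.
9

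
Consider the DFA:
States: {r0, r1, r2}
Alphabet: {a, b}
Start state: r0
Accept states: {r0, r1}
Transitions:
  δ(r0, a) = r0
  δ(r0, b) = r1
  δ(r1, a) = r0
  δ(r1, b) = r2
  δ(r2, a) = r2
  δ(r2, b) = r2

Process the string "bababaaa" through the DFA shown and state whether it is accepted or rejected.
Processing string "bababaaa":
  r0 --b--> r1
  r1 --a--> r0
  r0 --b--> r1
  r1 --a--> r0
  r0 --b--> r1
  r1 --a--> r0
  r0 --a--> r0
  r0 --a--> r0
Final state: r0
Accept states: {r0, r1}
Yes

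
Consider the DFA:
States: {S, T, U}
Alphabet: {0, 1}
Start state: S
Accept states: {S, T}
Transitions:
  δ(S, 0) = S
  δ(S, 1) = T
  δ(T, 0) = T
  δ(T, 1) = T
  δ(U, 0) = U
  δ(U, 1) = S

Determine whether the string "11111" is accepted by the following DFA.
Processing string "11111":
  S --1--> T
  T --1--> T
  T --1--> T
  T --1--> T
  T --1--> T
Final state: T
Accept states: {S, T}
Yes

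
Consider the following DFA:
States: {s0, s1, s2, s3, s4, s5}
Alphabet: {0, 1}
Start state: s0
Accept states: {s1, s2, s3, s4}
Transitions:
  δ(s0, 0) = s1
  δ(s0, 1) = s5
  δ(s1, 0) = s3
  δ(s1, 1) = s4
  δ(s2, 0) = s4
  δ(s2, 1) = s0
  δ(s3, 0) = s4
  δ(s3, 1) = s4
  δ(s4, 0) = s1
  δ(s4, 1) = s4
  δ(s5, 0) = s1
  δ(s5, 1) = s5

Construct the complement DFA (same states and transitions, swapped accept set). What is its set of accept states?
Complement accept states = All states \ Original accept states
= {s0, s1, s2, s3, s4, s5} \ {s1, s2, s3, s4}
{s0, s5}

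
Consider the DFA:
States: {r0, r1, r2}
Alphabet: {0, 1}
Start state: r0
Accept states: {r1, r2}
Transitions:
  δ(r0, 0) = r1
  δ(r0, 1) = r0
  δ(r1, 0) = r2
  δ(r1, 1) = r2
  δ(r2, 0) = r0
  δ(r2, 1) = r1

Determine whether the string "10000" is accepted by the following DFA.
Processing string "10000":
  r0 --1--> r0
  r0 --0--> r1
  r1 --0--> r2
  r2 --0--> r0
  r0 --0--> r1
Final state: r1
Accept states: {r1, r2}
Yes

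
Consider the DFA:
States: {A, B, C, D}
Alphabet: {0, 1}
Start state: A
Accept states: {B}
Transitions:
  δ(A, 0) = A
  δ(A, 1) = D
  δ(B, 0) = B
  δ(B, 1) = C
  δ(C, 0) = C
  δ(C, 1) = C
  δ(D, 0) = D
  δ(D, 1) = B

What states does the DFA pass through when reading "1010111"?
read '1': A → D
  read '0': D → D
  read '1': D → B
  read '0': B → B
  read '1': B → C
  read '1': C → C
  read '1': C → C
A -> D -> D -> B -> B -> C -> C -> C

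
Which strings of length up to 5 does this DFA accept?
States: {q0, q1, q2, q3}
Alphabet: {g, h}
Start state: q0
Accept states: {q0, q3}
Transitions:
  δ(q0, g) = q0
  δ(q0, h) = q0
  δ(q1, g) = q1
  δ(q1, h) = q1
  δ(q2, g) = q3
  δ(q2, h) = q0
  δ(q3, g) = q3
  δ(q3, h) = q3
ε, g, h, gg, gh, hg, hh, ggg, ggh, ghg, ghh, hgg, hgh, hhg, hhh, gggg, gggh, gghg, gghh, ghgg, ghgh, ghhg, ghhh, hggg, hggh, hghg, hghh, hhgg, hhgh, hhhg, hhhh, ggggg, ggggh, ggghg, ggghh, gghgg, gghgh, gghhg, gghhh, ghggg, ghggh, ghghg, ghghh, ghhgg, ghhgh, ghhhg, ghhhh, hgggg, hgggh, hgghg, hgghh, hghgg, hghgh, hghhg, hghhh, hhggg, hhggh, hhghg, hhghh, hhhgg, hhhgh, hhhhg, hhhhh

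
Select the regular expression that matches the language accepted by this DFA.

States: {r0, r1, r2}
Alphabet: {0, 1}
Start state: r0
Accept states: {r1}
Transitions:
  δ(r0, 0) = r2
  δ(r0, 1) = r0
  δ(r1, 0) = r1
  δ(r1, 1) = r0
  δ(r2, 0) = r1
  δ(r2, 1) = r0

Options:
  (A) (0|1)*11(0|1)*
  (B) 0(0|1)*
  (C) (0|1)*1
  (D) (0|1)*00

Check each option against the DFA on short strings; one disagreement eliminates an option:
  (A) (0|1)*11(0|1)*: on '00' the DFA goes r0 → r2 → r1 and accepts (r1 ∈ Accept), but the regex does not match it → eliminate
  (B) 0(0|1)*: on '0' the DFA goes r0 → r2 and rejects (r2 ∉ Accept), but the regex matches it → eliminate
  (C) (0|1)*1: on '1' the DFA goes r0 → r0 and rejects (r0 ∉ Accept), but the regex matches it → eliminate
  (D) (0|1)*00: agrees with the DFA on every string of length ≤ 6
Only (D) is consistent with the DFA.
(D) (0|1)*00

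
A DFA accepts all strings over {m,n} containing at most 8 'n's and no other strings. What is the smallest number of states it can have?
By Myhill–Nerode, count the distinguishable equivalence classes: 10 classes — having seen 0, 1, …, 8, or >8 copies of 'n'; counts 0 through 8 are accepting and >8 is dead.
10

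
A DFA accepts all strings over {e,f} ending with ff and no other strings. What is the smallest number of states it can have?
By Myhill–Nerode, count the distinguishable equivalence classes: 3 classes — one per longest suffix of the input that is a prefix of 'ff' (lengths 0 through 2); only the length-2 class is accepting.
3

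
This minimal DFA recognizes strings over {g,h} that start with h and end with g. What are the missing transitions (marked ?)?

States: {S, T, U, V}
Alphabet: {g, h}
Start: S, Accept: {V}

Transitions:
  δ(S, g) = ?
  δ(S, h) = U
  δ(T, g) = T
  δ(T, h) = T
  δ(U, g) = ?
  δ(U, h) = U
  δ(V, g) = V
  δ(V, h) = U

From the language and accept set, identify what each state tracks — S: no input read; T: started with g (dead); U: started with h, last symbol h; V: started with h, last symbol g.
Each missing δ(q, a) is the state matching the new tracked value after reading a.
δ(S, g) = T; δ(U, g) = V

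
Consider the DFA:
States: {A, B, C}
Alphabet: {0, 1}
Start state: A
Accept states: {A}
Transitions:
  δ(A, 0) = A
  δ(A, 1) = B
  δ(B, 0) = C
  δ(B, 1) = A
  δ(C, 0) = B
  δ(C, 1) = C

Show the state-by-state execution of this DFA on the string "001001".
read '0': A → A
  read '0': A → A
  read '1': A → B
  read '0': B → C
  read '0': C → B
  read '1': B → A
A -> A -> A -> B -> C -> B -> A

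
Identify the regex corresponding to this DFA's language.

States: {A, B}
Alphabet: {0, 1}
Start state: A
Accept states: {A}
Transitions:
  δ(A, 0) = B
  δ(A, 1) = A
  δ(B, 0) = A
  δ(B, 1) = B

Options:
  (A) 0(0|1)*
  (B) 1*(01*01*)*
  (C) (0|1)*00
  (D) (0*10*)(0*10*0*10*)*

Check each option against the DFA on short strings; one disagreement eliminates an option:
  (A) 0(0|1)*: on ε the DFA stays in A and accepts (A ∈ Accept), but the regex does not match it → eliminate
  (B) 1*(01*01*)*: agrees with the DFA on every string of length ≤ 6
  (C) (0|1)*00: on ε the DFA stays in A and accepts (A ∈ Accept), but the regex does not match it → eliminate
  (D) (0*10*)(0*10*0*10*)*: on ε the DFA stays in A and accepts (A ∈ Accept), but the regex does not match it → eliminate
Only (B) is consistent with the DFA.
(B) 1*(01*01*)*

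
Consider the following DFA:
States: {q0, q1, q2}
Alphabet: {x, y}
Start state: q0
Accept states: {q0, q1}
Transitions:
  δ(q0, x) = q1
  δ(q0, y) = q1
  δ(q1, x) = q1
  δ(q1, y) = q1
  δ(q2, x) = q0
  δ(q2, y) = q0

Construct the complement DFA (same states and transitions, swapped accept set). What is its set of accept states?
Complement accept states = All states \ Original accept states
= {q0, q1, q2} \ {q0, q1}
{q2}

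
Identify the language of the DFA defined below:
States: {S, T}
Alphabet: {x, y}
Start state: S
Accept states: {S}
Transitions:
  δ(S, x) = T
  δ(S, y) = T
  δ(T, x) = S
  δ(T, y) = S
Testing a few strings:
  'y' → reject
  'yy' → accept
  'yxy' → reject
  'yx' → accept
State roles: S=even length so far; T=odd length so far
All strings over {x,y} of even length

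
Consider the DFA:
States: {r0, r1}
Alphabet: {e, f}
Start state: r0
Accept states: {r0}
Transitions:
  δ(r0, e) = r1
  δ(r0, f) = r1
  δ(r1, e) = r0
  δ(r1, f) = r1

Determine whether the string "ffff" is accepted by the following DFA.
Processing string "ffff":
  r0 --f--> r1
  r1 --f--> r1
  r1 --f--> r1
  r1 --f--> r1
Final state: r1
Accept states: {r0}
No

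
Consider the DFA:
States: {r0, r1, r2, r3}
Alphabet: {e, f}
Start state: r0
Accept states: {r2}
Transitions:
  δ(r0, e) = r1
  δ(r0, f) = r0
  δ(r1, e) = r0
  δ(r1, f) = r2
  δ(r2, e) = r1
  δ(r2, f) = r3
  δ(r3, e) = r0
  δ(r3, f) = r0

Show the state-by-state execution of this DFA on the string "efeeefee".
read 'e': r0 → r1
  read 'f': r1 → r2
  read 'e': r2 → r1
  read 'e': r1 → r0
  read 'e': r0 → r1
  read 'f': r1 → r2
  read 'e': r2 → r1
  read 'e': r1 → r0
r0 -> r1 -> r2 -> r1 -> r0 -> r1 -> r2 -> r1 -> r0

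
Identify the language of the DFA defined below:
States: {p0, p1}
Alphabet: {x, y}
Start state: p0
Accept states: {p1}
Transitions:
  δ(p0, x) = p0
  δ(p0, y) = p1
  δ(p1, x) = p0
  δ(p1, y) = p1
Testing a few strings:
  'yy' → accept
  'y' → accept
  'x' → reject
  'xy' → accept
State roles: p0=last symbol not y; p1=last symbol is y
All strings over {x,y} ending with y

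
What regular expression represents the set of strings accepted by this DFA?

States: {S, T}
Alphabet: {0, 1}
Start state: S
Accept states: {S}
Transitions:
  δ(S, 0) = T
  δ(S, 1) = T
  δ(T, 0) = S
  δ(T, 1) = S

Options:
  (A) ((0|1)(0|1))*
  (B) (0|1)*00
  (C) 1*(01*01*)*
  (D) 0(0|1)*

Check each option against the DFA on short strings; one disagreement eliminates an option:
  (A) ((0|1)(0|1))*: agrees with the DFA on every string of length ≤ 6
  (B) (0|1)*00: on ε the DFA stays in S and accepts (S ∈ Accept), but the regex does not match it → eliminate
  (C) 1*(01*01*)*: on '1' the DFA goes S → T and rejects (T ∉ Accept), but the regex matches it → eliminate
  (D) 0(0|1)*: on ε the DFA stays in S and accepts (S ∈ Accept), but the regex does not match it → eliminate
Only (A) is consistent with the DFA.
(A) ((0|1)(0|1))*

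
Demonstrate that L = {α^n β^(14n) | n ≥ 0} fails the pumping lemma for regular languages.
Assume L is regular with pumping length p. Idea: pumping the α-block breaks the 1:14 ratio.
Choose s = α^p β^(14p) (length 15p ≥ p). By the pumping lemma, s = xyz with |xy| ≤ p, |y| > 0, so y = α^k with k ≥ 1. Then xy²z = α^(p+k) β^(14p). For this to be in L we would need 14p = 14(p+k), i.e. 14k = 0, contradicting k ≥ 1. So xy²z ∉ L.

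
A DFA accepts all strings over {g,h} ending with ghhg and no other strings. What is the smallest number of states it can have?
By Myhill–Nerode, count the distinguishable equivalence classes: 5 classes — one per longest suffix of the input that is a prefix of 'ghhg' (lengths 0 through 4); only the length-4 class is accepting.
5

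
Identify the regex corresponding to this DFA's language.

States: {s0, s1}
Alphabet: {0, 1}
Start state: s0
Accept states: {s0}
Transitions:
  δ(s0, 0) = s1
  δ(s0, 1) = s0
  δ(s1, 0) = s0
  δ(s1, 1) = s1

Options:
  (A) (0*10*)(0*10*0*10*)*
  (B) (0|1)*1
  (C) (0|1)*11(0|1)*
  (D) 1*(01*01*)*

Check each option against the DFA on short strings; one disagreement eliminates an option:
  (A) (0*10*)(0*10*0*10*)*: on ε the DFA stays in s0 and accepts (s0 ∈ Accept), but the regex does not match it → eliminate
  (B) (0|1)*1: on ε the DFA stays in s0 and accepts (s0 ∈ Accept), but the regex does not match it → eliminate
  (C) (0|1)*11(0|1)*: on ε the DFA stays in s0 and accepts (s0 ∈ Accept), but the regex does not match it → eliminate
  (D) 1*(01*01*)*: agrees with the DFA on every string of length ≤ 6
Only (D) is consistent with the DFA.
(D) 1*(01*01*)*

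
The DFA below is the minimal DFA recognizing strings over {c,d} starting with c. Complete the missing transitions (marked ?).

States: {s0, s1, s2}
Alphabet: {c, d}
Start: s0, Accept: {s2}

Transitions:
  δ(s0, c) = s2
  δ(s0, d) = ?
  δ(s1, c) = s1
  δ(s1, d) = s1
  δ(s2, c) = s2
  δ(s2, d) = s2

From the language and accept set, identify what each state tracks — s0: no input read; s1: started with d (dead); s2: started with c.
Each missing δ(q, a) is the state matching the new tracked value after reading a.
δ(s0, d) = s1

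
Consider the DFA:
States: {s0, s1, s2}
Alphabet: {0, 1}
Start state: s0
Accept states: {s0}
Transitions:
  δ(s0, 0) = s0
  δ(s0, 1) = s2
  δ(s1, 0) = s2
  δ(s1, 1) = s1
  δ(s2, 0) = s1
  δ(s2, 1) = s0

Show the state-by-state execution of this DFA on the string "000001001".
read '0': s0 → s0
  read '0': s0 → s0
  read '0': s0 → s0
  read '0': s0 → s0
  read '0': s0 → s0
  read '1': s0 → s2
  read '0': s2 → s1
  read '0': s1 → s2
  read '1': s2 → s0
s0 -> s0 -> s0 -> s0 -> s0 -> s0 -> s2 -> s1 -> s2 -> s0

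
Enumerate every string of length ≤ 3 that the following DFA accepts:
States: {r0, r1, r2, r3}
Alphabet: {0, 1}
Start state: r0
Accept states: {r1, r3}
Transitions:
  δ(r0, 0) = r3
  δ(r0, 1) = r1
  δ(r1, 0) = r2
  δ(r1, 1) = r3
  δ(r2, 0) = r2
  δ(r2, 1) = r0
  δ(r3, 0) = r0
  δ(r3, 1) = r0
0, 1, 11, 000, 001, 010, 011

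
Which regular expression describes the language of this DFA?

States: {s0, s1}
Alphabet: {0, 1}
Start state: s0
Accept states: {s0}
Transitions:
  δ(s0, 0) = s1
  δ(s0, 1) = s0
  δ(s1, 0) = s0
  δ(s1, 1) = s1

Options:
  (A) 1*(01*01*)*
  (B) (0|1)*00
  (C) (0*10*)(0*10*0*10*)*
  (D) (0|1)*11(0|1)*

Check each option against the DFA on short strings; one disagreement eliminates an option:
  (A) 1*(01*01*)*: agrees with the DFA on every string of length ≤ 6
  (B) (0|1)*00: on ε the DFA stays in s0 and accepts (s0 ∈ Accept), but the regex does not match it → eliminate
  (C) (0*10*)(0*10*0*10*)*: on ε the DFA stays in s0 and accepts (s0 ∈ Accept), but the regex does not match it → eliminate
  (D) (0|1)*11(0|1)*: on ε the DFA stays in s0 and accepts (s0 ∈ Accept), but the regex does not match it → eliminate
Only (A) is consistent with the DFA.
(A) 1*(01*01*)*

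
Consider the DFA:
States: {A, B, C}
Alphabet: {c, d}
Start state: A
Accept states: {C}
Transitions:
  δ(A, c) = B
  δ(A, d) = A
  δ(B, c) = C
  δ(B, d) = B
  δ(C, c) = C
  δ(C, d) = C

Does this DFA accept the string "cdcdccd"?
Processing string "cdcdccd":
  A --c--> B
  B --d--> B
  B --c--> C
  C --d--> C
  C --c--> C
  C --c--> C
  C --d--> C
Final state: C
Accept states: {C}
Yes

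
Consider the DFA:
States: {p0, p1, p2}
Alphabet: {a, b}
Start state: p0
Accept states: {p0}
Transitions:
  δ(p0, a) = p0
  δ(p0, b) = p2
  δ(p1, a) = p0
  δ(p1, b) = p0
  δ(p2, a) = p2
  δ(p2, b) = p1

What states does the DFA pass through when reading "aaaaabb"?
read 'a': p0 → p0
  read 'a': p0 → p0
  read 'a': p0 → p0
  read 'a': p0 → p0
  read 'a': p0 → p0
  read 'b': p0 → p2
  read 'b': p2 → p1
p0 -> p0 -> p0 -> p0 -> p0 -> p0 -> p2 -> p1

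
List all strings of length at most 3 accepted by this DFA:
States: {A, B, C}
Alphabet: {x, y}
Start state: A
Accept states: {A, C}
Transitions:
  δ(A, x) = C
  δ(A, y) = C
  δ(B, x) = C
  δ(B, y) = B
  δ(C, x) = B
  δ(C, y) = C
ε, x, y, xy, yy, xxx, xyy, yxx, yyy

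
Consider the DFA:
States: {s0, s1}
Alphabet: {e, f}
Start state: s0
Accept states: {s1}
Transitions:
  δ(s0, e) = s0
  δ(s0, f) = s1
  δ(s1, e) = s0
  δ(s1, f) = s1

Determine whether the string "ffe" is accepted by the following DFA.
Processing string "ffe":
  s0 --f--> s1
  s1 --f--> s1
  s1 --e--> s0
Final state: s0
Accept states: {s1}
No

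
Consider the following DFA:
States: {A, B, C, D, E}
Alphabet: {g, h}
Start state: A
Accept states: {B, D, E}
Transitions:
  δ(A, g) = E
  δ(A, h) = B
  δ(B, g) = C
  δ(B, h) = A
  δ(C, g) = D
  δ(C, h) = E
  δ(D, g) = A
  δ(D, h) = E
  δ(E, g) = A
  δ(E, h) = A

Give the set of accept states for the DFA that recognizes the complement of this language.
Complement accept states = All states \ Original accept states
= {A, B, C, D, E} \ {B, D, E}
{A, C}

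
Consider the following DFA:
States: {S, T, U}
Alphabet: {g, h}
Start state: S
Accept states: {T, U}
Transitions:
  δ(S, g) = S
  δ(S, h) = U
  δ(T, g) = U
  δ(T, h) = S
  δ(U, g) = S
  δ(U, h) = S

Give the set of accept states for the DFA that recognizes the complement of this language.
Complement accept states = All states \ Original accept states
= {S, T, U} \ {T, U}
{S}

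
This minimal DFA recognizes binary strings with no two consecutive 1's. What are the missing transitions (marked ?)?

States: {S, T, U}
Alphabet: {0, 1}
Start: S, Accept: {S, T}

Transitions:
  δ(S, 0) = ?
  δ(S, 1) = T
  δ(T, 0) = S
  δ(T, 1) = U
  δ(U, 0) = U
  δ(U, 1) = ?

From the language and accept set, identify what each state tracks — S: last symbol not 1 (ok); T: last symbol 1 (ok); U: saw 11 (dead).
Each missing δ(q, a) is the state matching the new tracked value after reading a.
δ(S, 0) = S; δ(U, 1) = U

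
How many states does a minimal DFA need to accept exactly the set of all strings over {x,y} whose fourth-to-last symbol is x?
By Myhill–Nerode, count the distinguishable equivalence classes: 2^4 = 16 classes — the DFA must remember the last 4 symbols read; every pair of distinct length-4 suffixes is distinguishable by some continuation.
16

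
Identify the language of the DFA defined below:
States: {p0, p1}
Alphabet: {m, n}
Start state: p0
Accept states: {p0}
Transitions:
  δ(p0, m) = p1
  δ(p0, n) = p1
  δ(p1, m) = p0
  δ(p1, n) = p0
Testing a few strings:
  'mm' → accept
  'mmn' → reject
  'n' → reject
  'nn' → accept
State roles: p0=even length so far; p1=odd length so far
All strings over {m,n} of even length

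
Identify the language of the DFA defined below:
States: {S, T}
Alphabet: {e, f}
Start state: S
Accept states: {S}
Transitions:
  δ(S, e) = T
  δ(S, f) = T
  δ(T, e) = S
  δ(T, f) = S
Testing a few strings:
  'fef' → reject
  'e' → reject
  'f' → reject
  'ef' → accept
State roles: S=even length so far; T=odd length so far
All strings over {e,f} of even length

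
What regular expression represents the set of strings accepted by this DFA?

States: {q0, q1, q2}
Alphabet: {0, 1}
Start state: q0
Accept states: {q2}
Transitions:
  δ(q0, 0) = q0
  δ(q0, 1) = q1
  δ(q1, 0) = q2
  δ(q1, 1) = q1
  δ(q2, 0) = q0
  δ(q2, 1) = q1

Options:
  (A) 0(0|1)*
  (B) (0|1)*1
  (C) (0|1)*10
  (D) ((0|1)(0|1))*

Check each option against the DFA on short strings; one disagreement eliminates an option:
  (A) 0(0|1)*: on '0' the DFA goes q0 → q0 and rejects (q0 ∉ Accept), but the regex matches it → eliminate
  (B) (0|1)*1: on '1' the DFA goes q0 → q1 and rejects (q1 ∉ Accept), but the regex matches it → eliminate
  (C) (0|1)*10: agrees with the DFA on every string of length ≤ 6
  (D) ((0|1)(0|1))*: on ε the DFA stays in q0 and rejects (q0 ∉ Accept), but the regex matches it → eliminate
Only (C) is consistent with the DFA.
(C) (0|1)*10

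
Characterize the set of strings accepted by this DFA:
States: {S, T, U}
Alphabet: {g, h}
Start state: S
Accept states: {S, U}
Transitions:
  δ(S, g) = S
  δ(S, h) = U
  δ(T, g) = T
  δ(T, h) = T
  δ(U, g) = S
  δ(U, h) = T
Testing a few strings:
  'hhhg' → reject
  'hh' → reject
  'hhgg' → reject
  'gg' → accept
State roles: S=last symbol not h (ok); T=saw hh (dead); U=last symbol h (ok)
All strings over {g,h} with no two consecutive h's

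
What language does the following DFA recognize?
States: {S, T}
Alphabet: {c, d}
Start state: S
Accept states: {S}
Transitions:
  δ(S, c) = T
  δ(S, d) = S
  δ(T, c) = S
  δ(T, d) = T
Testing a few strings:
  'd' → accept
  'ccc' → reject
  'dd' → accept
  'ccd' → accept
State roles: S=even number of c's so far; T=odd number of c's so far
All strings over {c,d} with an even number of c's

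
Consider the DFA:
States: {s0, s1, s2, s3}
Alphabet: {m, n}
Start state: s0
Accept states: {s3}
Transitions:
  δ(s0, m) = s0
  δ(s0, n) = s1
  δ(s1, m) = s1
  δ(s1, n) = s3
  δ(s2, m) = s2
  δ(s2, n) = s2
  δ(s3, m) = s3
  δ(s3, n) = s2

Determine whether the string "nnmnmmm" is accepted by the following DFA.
Processing string "nnmnmmm":
  s0 --n--> s1
  s1 --n--> s3
  s3 --m--> s3
  s3 --n--> s2
  s2 --m--> s2
  s2 --m--> s2
  s2 --m--> s2
Final state: s2
Accept states: {s3}
No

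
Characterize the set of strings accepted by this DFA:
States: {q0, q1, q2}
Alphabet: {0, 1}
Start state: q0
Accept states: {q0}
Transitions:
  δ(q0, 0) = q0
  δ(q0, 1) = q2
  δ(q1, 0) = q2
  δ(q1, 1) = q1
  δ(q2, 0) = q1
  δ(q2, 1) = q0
Testing a few strings:
  '10' → reject
  '1' → reject
  '101' → reject
  '1111' → accept
State roles: q0=value ≡ 0 (mod 3); q1=value ≡ 2 (mod 3); q2=value ≡ 1 (mod 3)
All binary strings representing a multiple of 3 (read in base 2; leading zeros allowed and ε counts as 0)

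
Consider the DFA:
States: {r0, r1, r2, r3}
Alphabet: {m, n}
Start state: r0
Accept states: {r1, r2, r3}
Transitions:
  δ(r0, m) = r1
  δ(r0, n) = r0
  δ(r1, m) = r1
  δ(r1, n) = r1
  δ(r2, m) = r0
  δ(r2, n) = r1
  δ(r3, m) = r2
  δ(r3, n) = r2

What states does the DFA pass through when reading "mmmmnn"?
read 'm': r0 → r1
  read 'm': r1 → r1
  read 'm': r1 → r1
  read 'm': r1 → r1
  read 'n': r1 → r1
  read 'n': r1 → r1
r0 -> r1 -> r1 -> r1 -> r1 -> r1 -> r1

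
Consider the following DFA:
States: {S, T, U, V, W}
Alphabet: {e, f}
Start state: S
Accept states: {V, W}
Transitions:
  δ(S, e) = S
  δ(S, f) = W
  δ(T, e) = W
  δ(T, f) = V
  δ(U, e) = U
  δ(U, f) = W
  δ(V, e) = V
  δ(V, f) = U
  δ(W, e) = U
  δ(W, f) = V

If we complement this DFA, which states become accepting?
Complement accept states = All states \ Original accept states
= {S, T, U, V, W} \ {V, W}
{S, T, U}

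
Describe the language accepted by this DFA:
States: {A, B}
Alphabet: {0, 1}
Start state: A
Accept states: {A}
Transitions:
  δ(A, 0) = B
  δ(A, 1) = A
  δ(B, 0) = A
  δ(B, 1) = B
Testing a few strings:
  '00' → accept
  '1' → accept
  '001' → accept
  '10' → reject
State roles: A=even number of 0's so far; B=odd number of 0's so far
All binary strings with an even number of 0's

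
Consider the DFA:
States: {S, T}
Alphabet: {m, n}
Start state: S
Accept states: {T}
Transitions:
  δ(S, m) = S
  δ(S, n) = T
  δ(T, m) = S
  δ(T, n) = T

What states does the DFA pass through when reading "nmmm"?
read 'n': S → T
  read 'm': T → S
  read 'm': S → S
  read 'm': S → S
S -> T -> S -> S -> S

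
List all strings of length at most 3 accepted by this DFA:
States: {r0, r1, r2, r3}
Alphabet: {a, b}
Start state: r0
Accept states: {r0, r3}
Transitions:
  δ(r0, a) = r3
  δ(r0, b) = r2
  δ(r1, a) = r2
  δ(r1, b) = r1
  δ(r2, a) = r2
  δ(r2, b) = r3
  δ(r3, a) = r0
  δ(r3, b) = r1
ε, a, aa, bb, aaa, bab, bba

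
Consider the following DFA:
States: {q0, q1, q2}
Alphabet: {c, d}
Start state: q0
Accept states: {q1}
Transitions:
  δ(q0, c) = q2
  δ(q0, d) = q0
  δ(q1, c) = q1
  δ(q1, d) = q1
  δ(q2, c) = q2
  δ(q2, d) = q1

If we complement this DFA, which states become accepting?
Complement accept states = All states \ Original accept states
= {q0, q1, q2} \ {q1}
{q0, q2}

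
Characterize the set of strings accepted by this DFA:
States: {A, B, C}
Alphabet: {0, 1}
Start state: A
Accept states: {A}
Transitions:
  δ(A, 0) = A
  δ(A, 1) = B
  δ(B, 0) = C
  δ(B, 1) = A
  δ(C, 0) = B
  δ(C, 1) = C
Testing a few strings:
  '1' → reject
  '110' → accept
  '10' → reject
  '000' → accept
State roles: A=value ≡ 0 (mod 3); B=value ≡ 1 (mod 3); C=value ≡ 2 (mod 3)
All binary strings representing a multiple of 3 (read in base 2; leading zeros allowed and ε counts as 0)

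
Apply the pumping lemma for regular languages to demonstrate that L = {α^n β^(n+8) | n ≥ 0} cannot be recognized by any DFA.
Assume L is regular with pumping length p. Idea: pumping the α-block breaks the fixed offset of 8.
Choose s = α^p β^(p+8) ∈ L. By the pumping lemma, s = xyz with |xy| ≤ p, |y| > 0, so y = α^k with k ≥ 1. Then xy²z = α^(p+k) β^(p+8). For this to be in L we would need p+8 = (p+k)+8, i.e. k = 0, contradicting k ≥ 1. So xy²z ∉ L.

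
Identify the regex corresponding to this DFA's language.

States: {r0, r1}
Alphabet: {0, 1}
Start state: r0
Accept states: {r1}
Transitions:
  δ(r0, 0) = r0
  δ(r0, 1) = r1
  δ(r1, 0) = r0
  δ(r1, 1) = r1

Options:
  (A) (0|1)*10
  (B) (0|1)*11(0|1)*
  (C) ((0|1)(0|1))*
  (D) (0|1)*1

Check each option against the DFA on short strings; one disagreement eliminates an option:
  (A) (0|1)*10: on '1' the DFA goes r0 → r1 and accepts (r1 ∈ Accept), but the regex does not match it → eliminate
  (B) (0|1)*11(0|1)*: on '1' the DFA goes r0 → r1 and accepts (r1 ∈ Accept), but the regex does not match it → eliminate
  (C) ((0|1)(0|1))*: on ε the DFA stays in r0 and rejects (r0 ∉ Accept), but the regex matches it → eliminate
  (D) (0|1)*1: agrees with the DFA on every string of length ≤ 6
Only (D) is consistent with the DFA.
(D) (0|1)*1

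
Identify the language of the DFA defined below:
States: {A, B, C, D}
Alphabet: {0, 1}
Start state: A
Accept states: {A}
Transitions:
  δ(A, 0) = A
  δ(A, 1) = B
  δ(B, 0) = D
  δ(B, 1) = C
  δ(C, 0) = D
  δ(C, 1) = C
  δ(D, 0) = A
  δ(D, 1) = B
Testing a few strings:
  '001' → reject
  '0010' → reject
  '1' → reject
  '1010' → reject
State roles: A=value ≡ 0 (mod 4); B=value ≡ 1 (mod 4); C=value ≡ 3 (mod 4); D=value ≡ 2 (mod 4)
All binary strings representing a multiple of 4 (read in base 2; leading zeros allowed and ε counts as 0)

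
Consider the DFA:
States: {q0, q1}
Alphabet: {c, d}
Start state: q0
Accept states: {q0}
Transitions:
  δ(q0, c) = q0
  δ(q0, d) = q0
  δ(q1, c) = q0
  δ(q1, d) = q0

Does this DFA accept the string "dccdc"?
Processing string "dccdc":
  q0 --d--> q0
  q0 --c--> q0
  q0 --c--> q0
  q0 --d--> q0
  q0 --c--> q0
Final state: q0
Accept states: {q0}
Yes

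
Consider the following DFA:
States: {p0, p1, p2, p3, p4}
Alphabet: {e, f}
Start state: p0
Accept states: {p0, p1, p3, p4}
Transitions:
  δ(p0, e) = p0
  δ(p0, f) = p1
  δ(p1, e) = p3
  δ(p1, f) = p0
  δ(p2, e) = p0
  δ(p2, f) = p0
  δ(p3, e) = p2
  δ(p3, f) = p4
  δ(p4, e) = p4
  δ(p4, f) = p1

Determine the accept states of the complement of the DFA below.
Complement accept states = All states \ Original accept states
= {p0, p1, p2, p3, p4} \ {p0, p1, p3, p4}
{p2}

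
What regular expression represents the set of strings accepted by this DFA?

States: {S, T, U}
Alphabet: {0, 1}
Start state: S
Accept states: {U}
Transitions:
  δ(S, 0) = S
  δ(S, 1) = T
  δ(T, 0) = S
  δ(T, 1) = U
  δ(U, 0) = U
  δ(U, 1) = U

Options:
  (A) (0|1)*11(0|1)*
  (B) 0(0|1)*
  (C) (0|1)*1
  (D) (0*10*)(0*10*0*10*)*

Check each option against the DFA on short strings; one disagreement eliminates an option:
  (A) (0|1)*11(0|1)*: agrees with the DFA on every string of length ≤ 6
  (B) 0(0|1)*: on '0' the DFA goes S → S and rejects (S ∉ Accept), but the regex matches it → eliminate
  (C) (0|1)*1: on '1' the DFA goes S → T and rejects (T ∉ Accept), but the regex matches it → eliminate
  (D) (0*10*)(0*10*0*10*)*: on '1' the DFA goes S → T and rejects (T ∉ Accept), but the regex matches it → eliminate
Only (A) is consistent with the DFA.
(A) (0|1)*11(0|1)*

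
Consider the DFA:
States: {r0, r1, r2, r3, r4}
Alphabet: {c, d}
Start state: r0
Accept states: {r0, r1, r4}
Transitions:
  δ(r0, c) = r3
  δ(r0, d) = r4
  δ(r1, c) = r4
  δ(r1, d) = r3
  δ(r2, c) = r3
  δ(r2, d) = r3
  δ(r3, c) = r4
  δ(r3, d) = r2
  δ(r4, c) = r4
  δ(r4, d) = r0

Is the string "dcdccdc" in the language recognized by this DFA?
Processing string "dcdccdc":
  r0 --d--> r4
  r4 --c--> r4
  r4 --d--> r0
  r0 --c--> r3
  r3 --c--> r4
  r4 --d--> r0
  r0 --c--> r3
Final state: r3
Accept states: {r0, r1, r4}
No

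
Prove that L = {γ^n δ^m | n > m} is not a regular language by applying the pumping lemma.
Assume L is regular with pumping length p. Idea: pumping down the γ-block drops the γ-count to at most the δ-count.
Choose s = γ^(p+1) δ^p ∈ L (|s| = 2p+1 ≥ p). By the pumping lemma, s = xyz with |xy| ≤ p, |y| > 0, so y = γ^k with k ≥ 1. Take i = 0: xz = γ^(p+1−k) δ^p. Since k ≥ 1, p+1−k ≤ p, so the number of γ's is no longer strictly greater than the number of δ's, hence xz ∉ L.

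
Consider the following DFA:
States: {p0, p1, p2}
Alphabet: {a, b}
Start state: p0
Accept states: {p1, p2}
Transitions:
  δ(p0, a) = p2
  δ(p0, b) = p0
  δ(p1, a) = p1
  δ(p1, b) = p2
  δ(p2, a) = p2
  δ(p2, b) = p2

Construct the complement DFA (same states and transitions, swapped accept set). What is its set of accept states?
Complement accept states = All states \ Original accept states
= {p0, p1, p2} \ {p1, p2}
{p0}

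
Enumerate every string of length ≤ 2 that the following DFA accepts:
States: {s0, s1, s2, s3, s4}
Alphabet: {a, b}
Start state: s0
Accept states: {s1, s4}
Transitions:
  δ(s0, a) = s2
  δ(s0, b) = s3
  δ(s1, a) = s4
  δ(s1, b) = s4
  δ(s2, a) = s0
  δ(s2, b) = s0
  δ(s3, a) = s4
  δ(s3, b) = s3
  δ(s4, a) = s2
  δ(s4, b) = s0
ba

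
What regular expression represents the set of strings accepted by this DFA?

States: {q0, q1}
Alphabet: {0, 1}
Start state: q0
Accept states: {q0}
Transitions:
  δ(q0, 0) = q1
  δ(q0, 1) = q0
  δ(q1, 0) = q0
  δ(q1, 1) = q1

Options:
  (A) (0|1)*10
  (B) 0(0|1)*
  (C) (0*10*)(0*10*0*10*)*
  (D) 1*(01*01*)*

Check each option against the DFA on short strings; one disagreement eliminates an option:
  (A) (0|1)*10: on ε the DFA stays in q0 and accepts (q0 ∈ Accept), but the regex does not match it → eliminate
  (B) 0(0|1)*: on ε the DFA stays in q0 and accepts (q0 ∈ Accept), but the regex does not match it → eliminate
  (C) (0*10*)(0*10*0*10*)*: on ε the DFA stays in q0 and accepts (q0 ∈ Accept), but the regex does not match it → eliminate
  (D) 1*(01*01*)*: agrees with the DFA on every string of length ≤ 6
Only (D) is consistent with the DFA.
(D) 1*(01*01*)*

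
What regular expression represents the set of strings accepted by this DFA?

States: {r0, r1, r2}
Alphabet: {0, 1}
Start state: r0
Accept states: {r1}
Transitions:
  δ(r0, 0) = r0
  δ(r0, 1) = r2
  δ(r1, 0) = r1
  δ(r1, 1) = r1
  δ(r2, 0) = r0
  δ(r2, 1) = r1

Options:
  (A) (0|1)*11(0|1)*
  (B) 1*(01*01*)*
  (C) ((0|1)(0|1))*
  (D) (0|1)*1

Check each option against the DFA on short strings; one disagreement eliminates an option:
  (A) (0|1)*11(0|1)*: agrees with the DFA on every string of length ≤ 6
  (B) 1*(01*01*)*: on ε the DFA stays in r0 and rejects (r0 ∉ Accept), but the regex matches it → eliminate
  (C) ((0|1)(0|1))*: on ε the DFA stays in r0 and rejects (r0 ∉ Accept), but the regex matches it → eliminate
  (D) (0|1)*1: on '1' the DFA goes r0 → r2 and rejects (r2 ∉ Accept), but the regex matches it → eliminate
Only (A) is consistent with the DFA.
(A) (0|1)*11(0|1)*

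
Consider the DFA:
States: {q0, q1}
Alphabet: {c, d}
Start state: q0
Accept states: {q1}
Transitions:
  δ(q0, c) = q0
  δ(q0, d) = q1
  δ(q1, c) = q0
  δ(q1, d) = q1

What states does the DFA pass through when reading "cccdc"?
read 'c': q0 → q0
  read 'c': q0 → q0
  read 'c': q0 → q0
  read 'd': q0 → q1
  read 'c': q1 → q0
q0 -> q0 -> q0 -> q0 -> q1 -> q0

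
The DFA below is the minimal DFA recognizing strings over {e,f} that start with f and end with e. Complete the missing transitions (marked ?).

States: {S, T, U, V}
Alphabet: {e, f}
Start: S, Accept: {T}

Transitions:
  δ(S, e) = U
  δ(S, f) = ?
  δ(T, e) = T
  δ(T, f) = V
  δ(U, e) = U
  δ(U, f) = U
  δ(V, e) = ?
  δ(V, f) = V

From the language and accept set, identify what each state tracks — S: no input read; T: started with f, last symbol e; U: started with e (dead); V: started with f, last symbol f.
Each missing δ(q, a) is the state matching the new tracked value after reading a.
δ(S, f) = V; δ(V, e) = T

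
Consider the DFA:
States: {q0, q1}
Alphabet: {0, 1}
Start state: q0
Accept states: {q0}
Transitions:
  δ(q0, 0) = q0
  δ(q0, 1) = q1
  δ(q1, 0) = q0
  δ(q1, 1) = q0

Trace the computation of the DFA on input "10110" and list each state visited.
read '1': q0 → q1
  read '0': q1 → q0
  read '1': q0 → q1
  read '1': q1 → q0
  read '0': q0 → q0
q0 -> q1 -> q0 -> q1 -> q0 -> q0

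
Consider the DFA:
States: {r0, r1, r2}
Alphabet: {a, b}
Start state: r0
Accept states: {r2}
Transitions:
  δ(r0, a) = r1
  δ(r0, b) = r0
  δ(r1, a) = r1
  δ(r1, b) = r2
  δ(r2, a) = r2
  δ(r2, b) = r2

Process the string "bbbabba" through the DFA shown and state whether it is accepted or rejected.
Processing string "bbbabba":
  r0 --b--> r0
  r0 --b--> r0
  r0 --b--> r0
  r0 --a--> r1
  r1 --b--> r2
  r2 --b--> r2
  r2 --a--> r2
Final state: r2
Accept states: {r2}
Yes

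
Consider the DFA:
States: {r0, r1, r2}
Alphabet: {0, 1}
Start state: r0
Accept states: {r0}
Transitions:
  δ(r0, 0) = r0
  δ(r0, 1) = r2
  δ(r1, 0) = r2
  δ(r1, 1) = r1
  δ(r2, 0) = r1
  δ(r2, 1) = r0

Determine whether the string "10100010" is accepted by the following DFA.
Processing string "10100010":
  r0 --1--> r2
  r2 --0--> r1
  r1 --1--> r1
  r1 --0--> r2
  r2 --0--> r1
  r1 --0--> r2
  r2 --1--> r0
  r0 --0--> r0
Final state: r0
Accept states: {r0}
Yes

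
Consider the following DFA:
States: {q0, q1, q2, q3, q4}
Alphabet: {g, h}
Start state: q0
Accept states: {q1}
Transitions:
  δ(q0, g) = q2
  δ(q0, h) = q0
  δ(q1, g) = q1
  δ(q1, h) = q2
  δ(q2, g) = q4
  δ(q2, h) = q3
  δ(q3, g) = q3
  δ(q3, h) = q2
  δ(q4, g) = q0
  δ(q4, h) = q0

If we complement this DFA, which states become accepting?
Complement accept states = All states \ Original accept states
= {q0, q1, q2, q3, q4} \ {q1}
{q0, q2, q3, q4}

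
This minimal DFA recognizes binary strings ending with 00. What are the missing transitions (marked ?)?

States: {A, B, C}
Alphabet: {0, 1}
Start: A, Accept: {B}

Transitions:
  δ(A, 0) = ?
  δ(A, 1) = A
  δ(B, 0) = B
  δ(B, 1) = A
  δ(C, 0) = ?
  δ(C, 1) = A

From the language and accept set, identify what each state tracks — A: last symbol not 0; B: two trailing 0's; C: one trailing 0.
Each missing δ(q, a) is the state matching the new tracked value after reading a.
δ(A, 0) = C; δ(C, 0) = B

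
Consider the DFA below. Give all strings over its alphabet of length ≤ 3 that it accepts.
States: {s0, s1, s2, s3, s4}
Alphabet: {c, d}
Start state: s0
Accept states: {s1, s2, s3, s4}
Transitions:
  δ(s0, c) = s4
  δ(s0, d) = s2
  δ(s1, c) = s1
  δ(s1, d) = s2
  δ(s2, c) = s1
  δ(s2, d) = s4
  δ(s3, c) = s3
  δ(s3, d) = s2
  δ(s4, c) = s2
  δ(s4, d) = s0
c, d, cc, dc, dd, ccc, ccd, cdc, cdd, dcc, dcd, ddc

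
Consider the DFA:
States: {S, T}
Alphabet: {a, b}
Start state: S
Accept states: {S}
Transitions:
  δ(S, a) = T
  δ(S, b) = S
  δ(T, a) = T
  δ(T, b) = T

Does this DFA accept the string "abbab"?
Processing string "abbab":
  S --a--> T
  T --b--> T
  T --b--> T
  T --a--> T
  T --b--> T
Final state: T
Accept states: {S}
No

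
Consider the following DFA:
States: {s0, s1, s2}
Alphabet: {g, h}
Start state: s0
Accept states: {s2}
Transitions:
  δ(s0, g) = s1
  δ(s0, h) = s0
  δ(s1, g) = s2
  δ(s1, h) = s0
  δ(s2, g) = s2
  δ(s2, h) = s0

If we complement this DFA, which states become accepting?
Complement accept states = All states \ Original accept states
= {s0, s1, s2} \ {s2}
{s0, s1}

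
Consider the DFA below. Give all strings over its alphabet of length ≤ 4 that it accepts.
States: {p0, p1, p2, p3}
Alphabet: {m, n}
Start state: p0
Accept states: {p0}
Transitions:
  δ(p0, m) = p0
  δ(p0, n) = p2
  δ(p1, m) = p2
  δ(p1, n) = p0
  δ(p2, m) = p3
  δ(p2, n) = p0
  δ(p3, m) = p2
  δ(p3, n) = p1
ε, m, mm, nn, mmm, mnn, nnm, mmmm, mmnn, mnnm, nmmn, nmnn, nnmm, nnnn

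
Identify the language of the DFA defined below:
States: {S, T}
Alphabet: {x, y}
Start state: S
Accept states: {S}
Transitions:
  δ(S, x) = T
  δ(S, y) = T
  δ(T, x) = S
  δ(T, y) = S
Testing a few strings:
  'y' → reject
  'yy' → accept
  'yx' → accept
  'yxy' → reject
State roles: S=even length so far; T=odd length so far
All strings over {x,y} of even length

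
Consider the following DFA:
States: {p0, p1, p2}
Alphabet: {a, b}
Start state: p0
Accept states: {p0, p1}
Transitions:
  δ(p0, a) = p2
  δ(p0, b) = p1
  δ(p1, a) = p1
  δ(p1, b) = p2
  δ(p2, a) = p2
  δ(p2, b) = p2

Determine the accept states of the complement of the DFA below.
Complement accept states = All states \ Original accept states
= {p0, p1, p2} \ {p0, p1}
{p2}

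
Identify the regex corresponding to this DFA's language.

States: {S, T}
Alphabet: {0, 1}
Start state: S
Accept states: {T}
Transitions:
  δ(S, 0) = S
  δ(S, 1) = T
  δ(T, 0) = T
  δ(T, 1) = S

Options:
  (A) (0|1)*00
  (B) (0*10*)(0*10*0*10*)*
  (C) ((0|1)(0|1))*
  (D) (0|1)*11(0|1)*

Check each option against the DFA on short strings; one disagreement eliminates an option:
  (A) (0|1)*00: on '1' the DFA goes S → T and accepts (T ∈ Accept), but the regex does not match it → eliminate
  (B) (0*10*)(0*10*0*10*)*: agrees with the DFA on every string of length ≤ 6
  (C) ((0|1)(0|1))*: on ε the DFA stays in S and rejects (S ∉ Accept), but the regex matches it → eliminate
  (D) (0|1)*11(0|1)*: on '1' the DFA goes S → T and accepts (T ∈ Accept), but the regex does not match it → eliminate
Only (B) is consistent with the DFA.
(B) (0*10*)(0*10*0*10*)*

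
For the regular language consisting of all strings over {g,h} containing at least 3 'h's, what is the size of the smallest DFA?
By Myhill–Nerode, count the distinguishable equivalence classes: 4 classes — having seen 0, 1, 2, or ≥3 copies of 'h'; any two classes i < j (j ≤ 3) are distinguished by the string h^(3−j), which takes class j to 3 copies (accepted) but leaves class i below 3 (rejected).
4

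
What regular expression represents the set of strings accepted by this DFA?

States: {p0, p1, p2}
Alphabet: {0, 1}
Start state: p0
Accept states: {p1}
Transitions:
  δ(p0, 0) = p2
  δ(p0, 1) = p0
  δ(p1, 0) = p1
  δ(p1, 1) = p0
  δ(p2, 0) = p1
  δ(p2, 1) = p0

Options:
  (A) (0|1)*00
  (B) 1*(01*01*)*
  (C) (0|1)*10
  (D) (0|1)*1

Check each option against the DFA on short strings; one disagreement eliminates an option:
  (A) (0|1)*00: agrees with the DFA on every string of length ≤ 6
  (B) 1*(01*01*)*: on ε the DFA stays in p0 and rejects (p0 ∉ Accept), but the regex matches it → eliminate
  (C) (0|1)*10: on '00' the DFA goes p0 → p2 → p1 and accepts (p1 ∈ Accept), but the regex does not match it → eliminate
  (D) (0|1)*1: on '1' the DFA goes p0 → p0 and rejects (p0 ∉ Accept), but the regex matches it → eliminate
Only (A) is consistent with the DFA.
(A) (0|1)*00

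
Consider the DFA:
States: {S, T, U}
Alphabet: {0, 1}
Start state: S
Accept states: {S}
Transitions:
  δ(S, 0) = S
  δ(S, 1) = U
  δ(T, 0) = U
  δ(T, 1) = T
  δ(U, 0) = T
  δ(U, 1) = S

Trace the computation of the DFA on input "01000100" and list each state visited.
read '0': S → S
  read '1': S → U
  read '0': U → T
  read '0': T → U
  read '0': U → T
  read '1': T → T
  read '0': T → U
  read '0': U → T
S -> S -> U -> T -> U -> T -> T -> U -> T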